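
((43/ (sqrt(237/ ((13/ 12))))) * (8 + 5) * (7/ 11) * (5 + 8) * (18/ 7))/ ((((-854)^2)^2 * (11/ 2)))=21801 * sqrt(1027)/ 2542224786237752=0.00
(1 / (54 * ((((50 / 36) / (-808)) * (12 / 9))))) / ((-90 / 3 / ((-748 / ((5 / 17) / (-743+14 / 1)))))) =312088788 / 625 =499342.06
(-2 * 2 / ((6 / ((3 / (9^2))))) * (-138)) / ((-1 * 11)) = -92 / 297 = -0.31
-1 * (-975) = 975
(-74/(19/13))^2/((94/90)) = 2454.47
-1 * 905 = -905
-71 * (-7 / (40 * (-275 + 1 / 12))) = -1491 / 32990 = -0.05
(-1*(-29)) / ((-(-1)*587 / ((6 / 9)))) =0.03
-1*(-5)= 5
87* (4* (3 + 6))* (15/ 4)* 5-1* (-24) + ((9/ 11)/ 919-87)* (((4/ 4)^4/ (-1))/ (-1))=593014167/ 10109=58662.00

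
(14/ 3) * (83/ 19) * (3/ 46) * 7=4067/ 437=9.31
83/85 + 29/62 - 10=-8.56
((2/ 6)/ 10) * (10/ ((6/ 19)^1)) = 19/ 18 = 1.06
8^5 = 32768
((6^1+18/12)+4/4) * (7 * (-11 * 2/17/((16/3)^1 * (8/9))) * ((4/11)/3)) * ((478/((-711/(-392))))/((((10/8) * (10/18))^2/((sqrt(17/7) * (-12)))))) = 91064736 * sqrt(119)/49375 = 20119.47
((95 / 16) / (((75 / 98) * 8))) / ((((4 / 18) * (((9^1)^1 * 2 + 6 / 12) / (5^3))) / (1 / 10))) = 13965 / 4736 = 2.95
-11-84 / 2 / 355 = -3947 / 355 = -11.12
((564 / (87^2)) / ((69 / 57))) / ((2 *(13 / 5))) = 8930 / 754377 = 0.01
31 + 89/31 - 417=-11877/31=-383.13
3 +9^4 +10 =6574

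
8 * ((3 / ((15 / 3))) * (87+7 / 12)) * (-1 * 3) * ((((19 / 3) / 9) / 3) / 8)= -36.98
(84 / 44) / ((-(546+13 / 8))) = -168 / 48191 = -0.00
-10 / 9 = -1.11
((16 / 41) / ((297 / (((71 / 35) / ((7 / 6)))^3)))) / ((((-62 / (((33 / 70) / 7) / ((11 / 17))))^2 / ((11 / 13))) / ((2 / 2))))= 7447412088 / 452148420987615625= 0.00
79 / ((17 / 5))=395 / 17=23.24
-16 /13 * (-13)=16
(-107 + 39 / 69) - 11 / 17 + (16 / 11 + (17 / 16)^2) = -115058579 / 1101056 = -104.50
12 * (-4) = -48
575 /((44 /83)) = 47725 /44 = 1084.66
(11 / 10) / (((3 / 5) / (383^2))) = 1613579 / 6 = 268929.83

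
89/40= 2.22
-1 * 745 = -745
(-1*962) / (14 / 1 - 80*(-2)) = -481 / 87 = -5.53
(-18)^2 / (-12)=-27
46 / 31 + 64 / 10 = 1222 / 155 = 7.88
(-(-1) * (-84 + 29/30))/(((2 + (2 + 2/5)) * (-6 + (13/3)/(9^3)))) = 1815939/576796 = 3.15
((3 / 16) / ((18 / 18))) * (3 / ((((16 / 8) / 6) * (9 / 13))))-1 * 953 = -950.56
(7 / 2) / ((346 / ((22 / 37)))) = 77 / 12802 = 0.01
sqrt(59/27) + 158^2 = sqrt(177)/9 + 24964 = 24965.48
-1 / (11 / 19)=-19 / 11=-1.73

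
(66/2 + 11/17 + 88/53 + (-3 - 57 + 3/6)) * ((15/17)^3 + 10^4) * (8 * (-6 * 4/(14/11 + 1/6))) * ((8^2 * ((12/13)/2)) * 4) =4169170527768576000/1093373411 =3813125951.14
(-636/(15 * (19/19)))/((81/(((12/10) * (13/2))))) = -2756/675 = -4.08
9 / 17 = 0.53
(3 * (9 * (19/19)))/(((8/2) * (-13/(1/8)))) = -27/416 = -0.06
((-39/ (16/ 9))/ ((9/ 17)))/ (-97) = 663/ 1552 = 0.43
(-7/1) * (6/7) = -6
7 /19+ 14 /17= 385 /323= 1.19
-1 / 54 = -0.02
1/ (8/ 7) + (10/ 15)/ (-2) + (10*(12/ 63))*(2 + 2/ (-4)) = 571/ 168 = 3.40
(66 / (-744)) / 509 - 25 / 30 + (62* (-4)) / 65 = -57216799 / 12307620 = -4.65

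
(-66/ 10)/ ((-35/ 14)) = 66/ 25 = 2.64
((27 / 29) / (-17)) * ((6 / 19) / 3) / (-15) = 18 / 46835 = 0.00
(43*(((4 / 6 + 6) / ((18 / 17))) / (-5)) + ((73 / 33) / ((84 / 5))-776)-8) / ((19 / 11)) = -6968945 / 14364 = -485.17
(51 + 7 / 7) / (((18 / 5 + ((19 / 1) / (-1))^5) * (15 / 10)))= -520 / 37141431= -0.00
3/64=0.05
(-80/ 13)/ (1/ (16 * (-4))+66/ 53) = -271360/ 54223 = -5.00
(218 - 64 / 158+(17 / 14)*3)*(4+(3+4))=2691579 / 1106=2433.62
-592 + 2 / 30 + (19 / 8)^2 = -562841 / 960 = -586.29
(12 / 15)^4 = 256 / 625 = 0.41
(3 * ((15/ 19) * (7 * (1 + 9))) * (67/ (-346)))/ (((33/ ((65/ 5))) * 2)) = -457275/ 72314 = -6.32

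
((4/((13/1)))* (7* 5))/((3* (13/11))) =1540/507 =3.04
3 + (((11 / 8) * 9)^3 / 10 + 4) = 196.51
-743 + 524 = -219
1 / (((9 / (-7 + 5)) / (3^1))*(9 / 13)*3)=-0.32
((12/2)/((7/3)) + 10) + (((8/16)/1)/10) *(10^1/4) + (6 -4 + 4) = 1047/56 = 18.70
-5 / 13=-0.38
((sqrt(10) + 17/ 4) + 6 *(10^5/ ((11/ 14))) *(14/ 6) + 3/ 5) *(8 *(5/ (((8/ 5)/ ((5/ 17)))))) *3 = 375 *sqrt(10)/ 17 + 29400080025/ 748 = 39304989.58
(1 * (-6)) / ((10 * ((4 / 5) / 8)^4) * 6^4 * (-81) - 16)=375 / 7561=0.05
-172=-172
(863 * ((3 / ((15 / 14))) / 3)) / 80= 10.07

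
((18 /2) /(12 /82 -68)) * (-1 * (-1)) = -369 /2782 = -0.13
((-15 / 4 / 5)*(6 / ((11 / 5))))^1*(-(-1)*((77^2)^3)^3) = -18519228320212805022989050000000000.00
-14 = -14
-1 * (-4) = 4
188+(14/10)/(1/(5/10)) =1887/10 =188.70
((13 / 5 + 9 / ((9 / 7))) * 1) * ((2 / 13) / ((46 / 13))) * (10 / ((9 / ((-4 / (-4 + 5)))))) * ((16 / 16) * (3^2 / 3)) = -128 / 23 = -5.57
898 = 898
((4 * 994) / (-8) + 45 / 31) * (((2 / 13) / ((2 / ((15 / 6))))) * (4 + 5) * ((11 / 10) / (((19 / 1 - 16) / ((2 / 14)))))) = -253473 / 5642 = -44.93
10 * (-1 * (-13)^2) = -1690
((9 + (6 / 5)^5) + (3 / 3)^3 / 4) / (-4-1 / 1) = -146729 / 62500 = -2.35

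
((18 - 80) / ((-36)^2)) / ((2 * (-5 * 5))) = 31 / 32400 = 0.00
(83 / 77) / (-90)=-83 / 6930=-0.01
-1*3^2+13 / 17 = -140 / 17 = -8.24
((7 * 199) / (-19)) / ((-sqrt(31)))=13.17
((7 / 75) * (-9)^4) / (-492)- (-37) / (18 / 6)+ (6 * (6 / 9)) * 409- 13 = 20099291 / 12300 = 1634.09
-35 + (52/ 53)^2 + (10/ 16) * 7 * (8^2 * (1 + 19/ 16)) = 3249803/ 5618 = 578.46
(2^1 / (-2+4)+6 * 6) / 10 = 37 / 10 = 3.70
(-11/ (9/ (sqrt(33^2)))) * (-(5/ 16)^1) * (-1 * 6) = -605/ 8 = -75.62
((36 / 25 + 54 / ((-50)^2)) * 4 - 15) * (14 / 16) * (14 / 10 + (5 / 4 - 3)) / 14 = 40047 / 200000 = 0.20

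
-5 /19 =-0.26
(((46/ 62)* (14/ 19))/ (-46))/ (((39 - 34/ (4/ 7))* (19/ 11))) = 154/ 458831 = 0.00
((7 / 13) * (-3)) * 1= -21 / 13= -1.62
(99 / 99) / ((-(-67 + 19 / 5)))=5 / 316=0.02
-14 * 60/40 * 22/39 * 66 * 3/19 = -30492/247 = -123.45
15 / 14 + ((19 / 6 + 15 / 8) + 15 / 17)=19979 / 2856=7.00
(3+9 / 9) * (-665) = -2660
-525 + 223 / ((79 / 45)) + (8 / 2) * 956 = 270656 / 79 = 3426.03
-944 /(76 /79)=-18644 /19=-981.26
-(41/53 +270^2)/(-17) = 3863741/901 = 4288.28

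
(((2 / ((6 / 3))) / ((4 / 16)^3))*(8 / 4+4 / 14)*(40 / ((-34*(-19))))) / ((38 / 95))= 51200 / 2261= 22.64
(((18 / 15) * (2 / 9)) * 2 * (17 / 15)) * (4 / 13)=544 / 2925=0.19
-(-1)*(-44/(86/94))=-2068/43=-48.09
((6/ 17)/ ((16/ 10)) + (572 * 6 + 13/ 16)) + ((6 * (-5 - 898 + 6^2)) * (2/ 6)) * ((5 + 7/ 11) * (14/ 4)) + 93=-91797725/ 2992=-30681.06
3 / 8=0.38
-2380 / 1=-2380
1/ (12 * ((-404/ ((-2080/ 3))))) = 130/ 909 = 0.14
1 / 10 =0.10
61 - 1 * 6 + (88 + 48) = 191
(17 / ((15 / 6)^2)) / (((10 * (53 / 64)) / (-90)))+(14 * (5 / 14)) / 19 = -737567 / 25175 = -29.30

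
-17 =-17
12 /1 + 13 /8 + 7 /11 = 1255 /88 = 14.26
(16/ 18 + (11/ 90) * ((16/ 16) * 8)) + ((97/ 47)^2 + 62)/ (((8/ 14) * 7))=2442913/ 132540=18.43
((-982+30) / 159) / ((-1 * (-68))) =-14 / 159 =-0.09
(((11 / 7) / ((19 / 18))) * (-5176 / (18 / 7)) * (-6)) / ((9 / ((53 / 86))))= 3017608 / 2451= 1231.17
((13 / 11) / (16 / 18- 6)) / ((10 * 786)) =-39 / 1325720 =-0.00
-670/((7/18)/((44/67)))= -7920/7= -1131.43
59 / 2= 29.50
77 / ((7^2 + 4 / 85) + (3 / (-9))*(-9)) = 1.48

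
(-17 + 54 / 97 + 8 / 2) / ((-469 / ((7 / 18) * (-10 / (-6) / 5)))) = 1207 / 350946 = 0.00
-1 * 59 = -59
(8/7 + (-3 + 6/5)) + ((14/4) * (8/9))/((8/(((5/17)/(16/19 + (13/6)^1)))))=-7736/12495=-0.62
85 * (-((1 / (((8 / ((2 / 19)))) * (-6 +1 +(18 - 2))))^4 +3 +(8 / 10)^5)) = -86350649661202053 / 305284761760000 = -282.85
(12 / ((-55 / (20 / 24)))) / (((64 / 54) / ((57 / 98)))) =-1539 / 17248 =-0.09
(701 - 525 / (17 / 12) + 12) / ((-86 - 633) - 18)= -5821 / 12529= -0.46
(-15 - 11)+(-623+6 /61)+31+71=-33361 /61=-546.90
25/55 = 0.45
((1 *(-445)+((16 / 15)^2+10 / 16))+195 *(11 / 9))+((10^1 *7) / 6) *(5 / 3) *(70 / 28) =-281327 / 1800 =-156.29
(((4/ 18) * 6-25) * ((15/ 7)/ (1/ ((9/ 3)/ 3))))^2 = 126025/ 49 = 2571.94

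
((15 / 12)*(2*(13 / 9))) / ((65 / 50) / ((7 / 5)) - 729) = -455 / 91737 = -0.00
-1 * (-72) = 72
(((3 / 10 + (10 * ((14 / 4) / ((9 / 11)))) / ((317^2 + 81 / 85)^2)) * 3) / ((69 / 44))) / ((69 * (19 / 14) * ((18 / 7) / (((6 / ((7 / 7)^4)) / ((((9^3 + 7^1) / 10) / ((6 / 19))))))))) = 0.00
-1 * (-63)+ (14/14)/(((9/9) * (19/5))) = 1202/19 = 63.26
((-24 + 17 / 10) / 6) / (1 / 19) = -4237 / 60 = -70.62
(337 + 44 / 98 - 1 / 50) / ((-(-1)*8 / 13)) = 10747113 / 19600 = 548.32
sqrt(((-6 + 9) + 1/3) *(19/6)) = sqrt(95)/3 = 3.25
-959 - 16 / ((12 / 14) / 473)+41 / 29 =-851462 / 87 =-9786.92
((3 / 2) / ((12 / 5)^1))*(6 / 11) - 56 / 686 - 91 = -195637 / 2156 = -90.74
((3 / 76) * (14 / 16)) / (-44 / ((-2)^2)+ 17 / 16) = -7 / 2014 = -0.00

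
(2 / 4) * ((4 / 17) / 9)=2 / 153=0.01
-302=-302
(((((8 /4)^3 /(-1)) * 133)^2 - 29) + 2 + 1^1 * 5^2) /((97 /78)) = 88303332 /97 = 910343.63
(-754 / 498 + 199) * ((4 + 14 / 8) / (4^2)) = 565501 / 7968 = 70.97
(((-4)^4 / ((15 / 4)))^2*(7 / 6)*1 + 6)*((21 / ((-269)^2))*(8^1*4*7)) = 5760935488 / 16281225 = 353.84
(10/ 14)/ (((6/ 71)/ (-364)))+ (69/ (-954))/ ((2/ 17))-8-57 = -1998491/ 636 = -3142.28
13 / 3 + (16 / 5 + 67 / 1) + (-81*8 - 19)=-8887 / 15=-592.47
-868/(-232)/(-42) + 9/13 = 2729/4524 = 0.60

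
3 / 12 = 1 / 4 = 0.25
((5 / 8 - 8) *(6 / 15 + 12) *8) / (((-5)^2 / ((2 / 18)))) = -3658 / 1125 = -3.25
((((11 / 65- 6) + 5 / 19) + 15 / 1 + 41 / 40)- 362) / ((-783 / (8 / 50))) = 1157747 / 16116750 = 0.07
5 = 5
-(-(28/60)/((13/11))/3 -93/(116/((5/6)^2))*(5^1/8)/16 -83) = 2889107369/34744320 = 83.15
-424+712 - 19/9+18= 2735/9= 303.89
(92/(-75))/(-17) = 92/1275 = 0.07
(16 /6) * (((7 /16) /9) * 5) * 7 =245 /54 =4.54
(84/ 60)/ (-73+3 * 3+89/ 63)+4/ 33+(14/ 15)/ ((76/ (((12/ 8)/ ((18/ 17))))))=34485379/ 296671320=0.12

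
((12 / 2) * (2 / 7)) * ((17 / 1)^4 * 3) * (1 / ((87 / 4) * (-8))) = -501126 / 203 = -2468.60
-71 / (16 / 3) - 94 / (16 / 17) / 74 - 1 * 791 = -59619 / 74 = -805.66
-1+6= 5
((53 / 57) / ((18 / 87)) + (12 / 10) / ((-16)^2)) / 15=492353 / 1641600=0.30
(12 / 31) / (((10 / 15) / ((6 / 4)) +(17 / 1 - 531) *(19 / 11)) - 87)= -0.00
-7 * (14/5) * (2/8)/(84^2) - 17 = -24481/1440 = -17.00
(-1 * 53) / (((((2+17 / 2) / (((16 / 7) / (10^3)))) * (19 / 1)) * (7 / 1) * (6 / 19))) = -106 / 385875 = -0.00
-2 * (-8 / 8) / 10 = 1 / 5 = 0.20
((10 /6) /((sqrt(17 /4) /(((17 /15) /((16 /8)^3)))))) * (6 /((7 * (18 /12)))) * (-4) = -4 * sqrt(17) /63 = -0.26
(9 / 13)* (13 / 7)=9 / 7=1.29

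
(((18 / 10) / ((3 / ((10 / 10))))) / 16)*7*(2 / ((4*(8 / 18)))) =189 / 640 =0.30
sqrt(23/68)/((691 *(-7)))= -sqrt(391)/164458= -0.00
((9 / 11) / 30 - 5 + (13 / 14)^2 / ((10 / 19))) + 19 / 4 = 30519 / 21560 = 1.42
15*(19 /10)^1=28.50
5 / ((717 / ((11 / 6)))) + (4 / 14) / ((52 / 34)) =0.20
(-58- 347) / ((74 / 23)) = -9315 / 74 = -125.88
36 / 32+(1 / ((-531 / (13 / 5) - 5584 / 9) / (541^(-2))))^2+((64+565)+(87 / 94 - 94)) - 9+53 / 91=14424811066291764819615455169 / 27287007137955811699269544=528.63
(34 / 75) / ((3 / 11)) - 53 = -11551 / 225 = -51.34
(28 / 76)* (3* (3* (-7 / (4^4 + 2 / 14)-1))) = -116046 / 34067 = -3.41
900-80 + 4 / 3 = 2464 / 3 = 821.33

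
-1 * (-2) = 2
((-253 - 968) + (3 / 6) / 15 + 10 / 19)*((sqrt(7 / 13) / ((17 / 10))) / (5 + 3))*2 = -131.70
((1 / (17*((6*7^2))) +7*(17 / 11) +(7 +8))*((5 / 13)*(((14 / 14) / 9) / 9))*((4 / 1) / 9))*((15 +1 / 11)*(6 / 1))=4712550760 / 955215261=4.93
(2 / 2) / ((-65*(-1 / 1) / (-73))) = -73 / 65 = -1.12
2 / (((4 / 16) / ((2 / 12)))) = 4 / 3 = 1.33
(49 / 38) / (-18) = -49 / 684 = -0.07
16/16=1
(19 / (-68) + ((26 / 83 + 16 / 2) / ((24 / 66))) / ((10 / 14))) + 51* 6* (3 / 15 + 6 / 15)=6076517 / 28220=215.33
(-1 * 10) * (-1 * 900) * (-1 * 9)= -81000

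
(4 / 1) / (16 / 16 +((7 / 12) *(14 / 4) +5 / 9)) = 288 / 259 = 1.11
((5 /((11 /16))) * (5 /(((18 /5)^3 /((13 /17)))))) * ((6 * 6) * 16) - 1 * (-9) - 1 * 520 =-2540117 /15147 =-167.70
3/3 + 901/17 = 54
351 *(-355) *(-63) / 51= 2616705 / 17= 153923.82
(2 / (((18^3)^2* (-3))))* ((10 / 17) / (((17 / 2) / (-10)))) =25 / 1843037388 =0.00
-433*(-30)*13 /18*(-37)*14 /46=-7289555 /69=-105645.72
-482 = -482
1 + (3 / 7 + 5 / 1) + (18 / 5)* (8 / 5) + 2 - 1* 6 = 8.19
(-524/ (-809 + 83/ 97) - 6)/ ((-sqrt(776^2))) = 0.01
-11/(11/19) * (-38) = 722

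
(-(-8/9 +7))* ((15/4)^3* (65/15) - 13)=-758615/576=-1317.04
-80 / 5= -16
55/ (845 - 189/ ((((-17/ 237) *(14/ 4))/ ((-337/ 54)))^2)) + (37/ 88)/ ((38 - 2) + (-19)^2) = 0.00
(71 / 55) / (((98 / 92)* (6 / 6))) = 3266 / 2695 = 1.21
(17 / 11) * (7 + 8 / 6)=425 / 33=12.88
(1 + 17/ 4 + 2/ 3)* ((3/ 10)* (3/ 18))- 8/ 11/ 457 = 354997/ 1206480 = 0.29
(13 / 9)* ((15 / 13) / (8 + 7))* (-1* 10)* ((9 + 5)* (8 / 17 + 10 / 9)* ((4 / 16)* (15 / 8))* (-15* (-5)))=-529375 / 612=-864.99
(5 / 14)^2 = 25 / 196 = 0.13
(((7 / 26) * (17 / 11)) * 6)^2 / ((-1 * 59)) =-0.11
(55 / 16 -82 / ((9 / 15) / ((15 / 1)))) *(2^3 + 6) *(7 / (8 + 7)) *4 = -106967 / 2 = -53483.50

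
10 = 10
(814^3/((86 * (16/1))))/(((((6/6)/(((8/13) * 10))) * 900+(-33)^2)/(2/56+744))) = 1404543006119/5948964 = 236098.76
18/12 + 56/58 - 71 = -3975/58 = -68.53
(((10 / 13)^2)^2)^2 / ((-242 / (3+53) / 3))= -8400000000 / 98703417241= -0.09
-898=-898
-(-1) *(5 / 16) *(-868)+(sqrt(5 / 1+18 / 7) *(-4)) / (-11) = -1085 / 4+4 *sqrt(371) / 77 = -270.25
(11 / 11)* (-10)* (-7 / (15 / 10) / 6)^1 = 70 / 9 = 7.78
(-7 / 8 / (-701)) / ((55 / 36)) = 0.00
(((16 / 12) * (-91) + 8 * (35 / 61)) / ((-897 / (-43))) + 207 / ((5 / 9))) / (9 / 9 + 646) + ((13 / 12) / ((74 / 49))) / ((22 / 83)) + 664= 2307470390223761 / 3458057494320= 667.27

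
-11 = -11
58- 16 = 42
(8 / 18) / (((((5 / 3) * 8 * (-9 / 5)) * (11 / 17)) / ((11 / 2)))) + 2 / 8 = 5 / 54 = 0.09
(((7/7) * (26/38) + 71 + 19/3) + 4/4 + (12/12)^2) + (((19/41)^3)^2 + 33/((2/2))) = 30602853135739/270755941737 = 113.03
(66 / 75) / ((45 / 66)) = 484 / 375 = 1.29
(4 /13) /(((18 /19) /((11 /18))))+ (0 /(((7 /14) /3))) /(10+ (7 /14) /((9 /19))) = 209 /1053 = 0.20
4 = 4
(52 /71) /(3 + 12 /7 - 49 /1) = -182 /11005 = -0.02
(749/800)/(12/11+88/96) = 24717/53000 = 0.47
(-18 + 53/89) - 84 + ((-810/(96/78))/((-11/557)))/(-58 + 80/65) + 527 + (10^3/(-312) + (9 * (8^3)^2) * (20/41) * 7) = 201775704886577/25046736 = 8055968.05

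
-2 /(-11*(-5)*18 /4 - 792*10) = 4 /15345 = 0.00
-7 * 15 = -105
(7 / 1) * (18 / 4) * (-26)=-819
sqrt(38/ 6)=sqrt(57)/ 3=2.52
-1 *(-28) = 28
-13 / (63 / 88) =-1144 / 63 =-18.16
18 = 18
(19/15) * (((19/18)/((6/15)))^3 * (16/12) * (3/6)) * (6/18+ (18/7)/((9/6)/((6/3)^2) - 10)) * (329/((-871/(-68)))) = 278538331325/10560638088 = 26.38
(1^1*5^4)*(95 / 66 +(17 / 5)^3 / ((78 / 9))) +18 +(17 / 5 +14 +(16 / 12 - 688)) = 2204186 / 715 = 3082.78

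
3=3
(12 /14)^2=0.73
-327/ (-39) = 109/ 13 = 8.38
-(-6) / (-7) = -6 / 7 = -0.86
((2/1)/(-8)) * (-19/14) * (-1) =-0.34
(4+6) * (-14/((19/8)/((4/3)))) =-4480/57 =-78.60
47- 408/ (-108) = 457/ 9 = 50.78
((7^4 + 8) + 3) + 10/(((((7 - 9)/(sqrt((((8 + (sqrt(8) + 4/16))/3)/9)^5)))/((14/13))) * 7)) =-5 * sqrt(3) * (8 * sqrt(2) + 33)^(5/2)/1364688 + 2412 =2411.92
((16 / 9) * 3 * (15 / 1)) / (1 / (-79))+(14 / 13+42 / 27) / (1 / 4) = -738208 / 117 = -6309.47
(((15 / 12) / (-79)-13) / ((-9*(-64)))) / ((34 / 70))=-15995 / 343808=-0.05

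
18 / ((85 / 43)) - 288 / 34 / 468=10042 / 1105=9.09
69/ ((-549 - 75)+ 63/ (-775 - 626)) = -0.11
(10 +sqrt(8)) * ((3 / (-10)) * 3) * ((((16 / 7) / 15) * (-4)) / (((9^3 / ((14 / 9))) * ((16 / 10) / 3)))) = 0.03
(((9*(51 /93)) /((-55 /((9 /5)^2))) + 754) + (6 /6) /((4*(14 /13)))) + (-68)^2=12837146117 /2387000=5377.94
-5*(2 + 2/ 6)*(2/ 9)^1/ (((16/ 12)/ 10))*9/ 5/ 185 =-7/ 37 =-0.19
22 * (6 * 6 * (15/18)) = 660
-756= -756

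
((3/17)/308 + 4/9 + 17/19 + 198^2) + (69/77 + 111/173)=6073011547265/154896588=39206.88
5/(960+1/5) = 25/4801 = 0.01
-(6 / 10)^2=-9 / 25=-0.36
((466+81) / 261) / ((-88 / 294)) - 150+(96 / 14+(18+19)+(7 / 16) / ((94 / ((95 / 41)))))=-46734159365 / 413087136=-113.13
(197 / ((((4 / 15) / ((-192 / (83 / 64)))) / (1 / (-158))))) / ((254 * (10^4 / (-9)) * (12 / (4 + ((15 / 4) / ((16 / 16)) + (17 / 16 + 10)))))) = -1601019 / 416369500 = -0.00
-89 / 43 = -2.07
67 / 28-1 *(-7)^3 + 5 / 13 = 125863 / 364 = 345.78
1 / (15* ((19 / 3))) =1 / 95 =0.01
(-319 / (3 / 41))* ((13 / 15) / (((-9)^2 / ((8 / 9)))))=-1360216 / 32805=-41.46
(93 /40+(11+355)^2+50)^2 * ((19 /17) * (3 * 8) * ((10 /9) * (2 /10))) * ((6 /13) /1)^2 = 1637790682640673 /71825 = 22802515595.41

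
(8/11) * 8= 5.82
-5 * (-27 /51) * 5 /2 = 225 /34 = 6.62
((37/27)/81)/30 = 37/65610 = 0.00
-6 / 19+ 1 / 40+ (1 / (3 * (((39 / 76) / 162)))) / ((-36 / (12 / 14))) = -193391 / 69160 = -2.80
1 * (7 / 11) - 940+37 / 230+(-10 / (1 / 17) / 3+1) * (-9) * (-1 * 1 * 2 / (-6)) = -1953673 / 2530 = -772.20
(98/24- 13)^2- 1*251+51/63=-172049/1008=-170.68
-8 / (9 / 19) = -16.89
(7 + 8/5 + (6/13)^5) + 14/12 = 109022129/11138790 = 9.79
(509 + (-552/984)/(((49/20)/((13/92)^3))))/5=8655114599/85020880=101.80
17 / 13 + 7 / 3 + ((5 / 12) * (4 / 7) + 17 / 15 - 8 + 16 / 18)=-8594 / 4095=-2.10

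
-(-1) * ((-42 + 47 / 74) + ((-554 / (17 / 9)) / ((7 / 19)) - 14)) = -7497859 / 8806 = -851.45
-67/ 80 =-0.84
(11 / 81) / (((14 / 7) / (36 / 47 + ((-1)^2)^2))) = 913 / 7614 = 0.12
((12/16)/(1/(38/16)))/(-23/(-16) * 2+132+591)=57/23228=0.00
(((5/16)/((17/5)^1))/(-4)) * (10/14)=-125/7616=-0.02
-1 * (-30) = 30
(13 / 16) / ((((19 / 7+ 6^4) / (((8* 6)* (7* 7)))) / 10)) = 133770 / 9091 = 14.71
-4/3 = -1.33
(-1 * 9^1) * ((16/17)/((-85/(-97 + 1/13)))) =-36288/3757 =-9.66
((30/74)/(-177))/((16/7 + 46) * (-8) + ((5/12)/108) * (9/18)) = 0.00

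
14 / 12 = 7 / 6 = 1.17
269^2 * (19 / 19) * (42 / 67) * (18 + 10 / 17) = 960375192 / 1139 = 843174.01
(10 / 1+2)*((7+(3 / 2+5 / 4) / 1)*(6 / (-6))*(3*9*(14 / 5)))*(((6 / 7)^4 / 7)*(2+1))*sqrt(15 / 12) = -12282192*sqrt(5) / 12005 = -2287.70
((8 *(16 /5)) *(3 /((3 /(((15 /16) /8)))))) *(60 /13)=180 /13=13.85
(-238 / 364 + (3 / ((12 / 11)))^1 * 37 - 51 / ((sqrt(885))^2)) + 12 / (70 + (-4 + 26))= 101.17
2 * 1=2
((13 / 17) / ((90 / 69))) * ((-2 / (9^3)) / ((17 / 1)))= -299 / 3160215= -0.00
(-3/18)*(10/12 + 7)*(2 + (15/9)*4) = -11.31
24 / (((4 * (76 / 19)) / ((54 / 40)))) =81 / 40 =2.02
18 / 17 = 1.06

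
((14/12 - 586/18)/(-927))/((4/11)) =6215/66744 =0.09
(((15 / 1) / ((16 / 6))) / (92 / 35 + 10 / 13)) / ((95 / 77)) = 315315 / 234992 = 1.34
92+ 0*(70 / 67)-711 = -619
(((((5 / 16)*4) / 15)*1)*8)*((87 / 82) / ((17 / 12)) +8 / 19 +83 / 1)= 2229326 / 39729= 56.11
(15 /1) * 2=30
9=9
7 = 7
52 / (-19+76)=52 / 57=0.91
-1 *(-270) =270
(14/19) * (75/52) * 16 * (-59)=-247800/247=-1003.24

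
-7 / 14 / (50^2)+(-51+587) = 2679999 / 5000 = 536.00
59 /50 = 1.18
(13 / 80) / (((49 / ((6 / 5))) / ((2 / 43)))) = 0.00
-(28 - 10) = -18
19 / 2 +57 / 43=931 / 86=10.83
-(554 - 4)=-550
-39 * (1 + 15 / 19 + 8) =-7254 / 19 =-381.79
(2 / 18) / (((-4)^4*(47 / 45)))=5 / 12032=0.00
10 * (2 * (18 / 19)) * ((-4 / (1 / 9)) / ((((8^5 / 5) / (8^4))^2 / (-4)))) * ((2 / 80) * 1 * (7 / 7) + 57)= 4619025 / 76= 60776.64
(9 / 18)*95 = 95 / 2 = 47.50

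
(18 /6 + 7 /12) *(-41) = -1763 /12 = -146.92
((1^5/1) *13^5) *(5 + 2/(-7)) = 12252669/7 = 1750381.29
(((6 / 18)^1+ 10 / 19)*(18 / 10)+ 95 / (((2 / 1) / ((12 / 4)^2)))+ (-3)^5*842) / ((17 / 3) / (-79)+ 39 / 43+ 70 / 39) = -5139495290943 / 66204740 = -77630.32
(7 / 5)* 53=371 / 5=74.20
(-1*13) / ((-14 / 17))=15.79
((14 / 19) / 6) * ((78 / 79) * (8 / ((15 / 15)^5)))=0.97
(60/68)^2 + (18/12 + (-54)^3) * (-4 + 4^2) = -546079725/289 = -1889549.22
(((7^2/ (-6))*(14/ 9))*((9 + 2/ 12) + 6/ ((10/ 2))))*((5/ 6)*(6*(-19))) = 12511.03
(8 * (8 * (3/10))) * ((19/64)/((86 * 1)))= 57/860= 0.07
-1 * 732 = -732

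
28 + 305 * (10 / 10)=333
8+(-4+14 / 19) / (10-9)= 90 / 19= 4.74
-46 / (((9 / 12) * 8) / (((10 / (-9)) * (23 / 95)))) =1058 / 513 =2.06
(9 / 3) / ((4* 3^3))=1 / 36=0.03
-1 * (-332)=332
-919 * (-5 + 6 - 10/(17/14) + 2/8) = 436525/68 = 6419.49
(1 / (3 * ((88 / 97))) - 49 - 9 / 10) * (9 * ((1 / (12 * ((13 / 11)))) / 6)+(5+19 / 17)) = -719409149 / 2333760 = -308.26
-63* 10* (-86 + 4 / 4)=53550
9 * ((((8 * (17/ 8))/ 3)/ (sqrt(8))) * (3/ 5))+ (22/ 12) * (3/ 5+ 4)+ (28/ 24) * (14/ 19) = 5297/ 570+ 153 * sqrt(2)/ 20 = 20.11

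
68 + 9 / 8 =553 / 8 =69.12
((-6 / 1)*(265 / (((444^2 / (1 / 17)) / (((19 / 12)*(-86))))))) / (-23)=-216505 / 77080176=-0.00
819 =819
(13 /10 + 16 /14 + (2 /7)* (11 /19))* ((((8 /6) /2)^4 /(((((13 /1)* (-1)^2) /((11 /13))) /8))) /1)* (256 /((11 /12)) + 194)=60832384 /479115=126.97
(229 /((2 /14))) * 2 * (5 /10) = 1603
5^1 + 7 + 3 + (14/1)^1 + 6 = 35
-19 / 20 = -0.95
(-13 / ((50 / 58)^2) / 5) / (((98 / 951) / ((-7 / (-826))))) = -10397283 / 36137500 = -0.29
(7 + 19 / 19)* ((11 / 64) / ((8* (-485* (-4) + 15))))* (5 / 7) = 11 / 175168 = 0.00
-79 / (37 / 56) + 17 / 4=-115.32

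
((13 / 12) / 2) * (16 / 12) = 13 / 18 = 0.72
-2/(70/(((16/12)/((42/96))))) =-64/735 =-0.09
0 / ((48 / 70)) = 0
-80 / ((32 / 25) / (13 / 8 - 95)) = 93375 / 16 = 5835.94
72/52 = 18/13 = 1.38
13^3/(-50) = -2197/50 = -43.94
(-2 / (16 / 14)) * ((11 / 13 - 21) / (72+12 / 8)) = 131 / 273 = 0.48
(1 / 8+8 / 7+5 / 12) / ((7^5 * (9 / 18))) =0.00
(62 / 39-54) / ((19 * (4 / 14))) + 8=-1226 / 741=-1.65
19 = 19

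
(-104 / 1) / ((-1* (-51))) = -104 / 51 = -2.04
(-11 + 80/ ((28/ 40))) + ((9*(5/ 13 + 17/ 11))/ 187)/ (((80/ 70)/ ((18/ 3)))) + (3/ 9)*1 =58462277/ 561561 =104.11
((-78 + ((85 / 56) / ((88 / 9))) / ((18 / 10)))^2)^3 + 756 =3204122509161155129328167845785265 / 14322676899787785109504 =223709752833.19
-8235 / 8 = -1029.38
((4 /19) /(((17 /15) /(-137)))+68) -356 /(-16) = 83723 /1292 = 64.80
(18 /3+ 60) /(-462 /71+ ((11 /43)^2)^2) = -1456409226 /143495141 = -10.15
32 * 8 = 256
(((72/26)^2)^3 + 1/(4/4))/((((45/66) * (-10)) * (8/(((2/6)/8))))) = -4799540119/13901209920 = -0.35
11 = 11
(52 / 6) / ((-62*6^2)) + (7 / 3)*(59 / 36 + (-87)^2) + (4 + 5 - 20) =29552495 / 1674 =17653.82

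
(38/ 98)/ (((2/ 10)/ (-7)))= -95/ 7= -13.57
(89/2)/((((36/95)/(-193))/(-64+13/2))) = 187658725/144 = 1303185.59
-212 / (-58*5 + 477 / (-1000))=212000 / 290477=0.73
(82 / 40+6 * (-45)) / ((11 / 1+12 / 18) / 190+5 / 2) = -305463 / 2920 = -104.61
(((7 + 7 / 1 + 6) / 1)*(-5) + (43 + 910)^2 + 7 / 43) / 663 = 2296982 / 1677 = 1369.70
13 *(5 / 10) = 13 / 2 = 6.50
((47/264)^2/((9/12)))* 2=2209/26136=0.08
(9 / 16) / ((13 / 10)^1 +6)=45 / 584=0.08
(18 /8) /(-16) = -9 /64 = -0.14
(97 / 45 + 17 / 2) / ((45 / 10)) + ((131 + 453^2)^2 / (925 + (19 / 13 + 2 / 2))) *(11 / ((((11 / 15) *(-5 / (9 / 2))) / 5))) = -4994913925410779 / 1627695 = -3068703857.55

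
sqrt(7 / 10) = sqrt(70) / 10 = 0.84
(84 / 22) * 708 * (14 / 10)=208152 / 55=3784.58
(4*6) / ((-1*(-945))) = 8 / 315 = 0.03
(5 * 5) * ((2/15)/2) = 5/3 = 1.67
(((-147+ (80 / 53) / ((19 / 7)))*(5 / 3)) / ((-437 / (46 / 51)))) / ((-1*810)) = -147469 / 237115269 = -0.00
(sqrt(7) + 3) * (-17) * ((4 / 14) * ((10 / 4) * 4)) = -1020 / 7 - 340 * sqrt(7) / 7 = -274.22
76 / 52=19 / 13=1.46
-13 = -13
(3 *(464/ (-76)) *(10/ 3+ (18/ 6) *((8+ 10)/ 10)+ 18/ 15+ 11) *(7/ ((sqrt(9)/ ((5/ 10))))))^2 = 16252170256/ 81225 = 200088.28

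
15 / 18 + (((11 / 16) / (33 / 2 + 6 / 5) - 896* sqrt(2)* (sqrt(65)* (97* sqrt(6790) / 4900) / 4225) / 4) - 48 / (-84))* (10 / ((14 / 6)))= 119645 / 34692 - 9312* sqrt(8827) / 207025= -0.78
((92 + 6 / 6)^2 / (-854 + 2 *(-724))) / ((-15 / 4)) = 5766 / 5755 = 1.00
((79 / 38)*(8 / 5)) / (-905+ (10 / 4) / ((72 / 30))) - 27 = -55655259 / 2061025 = -27.00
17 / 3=5.67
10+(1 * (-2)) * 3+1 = 5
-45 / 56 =-0.80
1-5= -4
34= 34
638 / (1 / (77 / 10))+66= 24893 / 5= 4978.60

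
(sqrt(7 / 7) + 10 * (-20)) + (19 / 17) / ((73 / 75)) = -245534 / 1241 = -197.85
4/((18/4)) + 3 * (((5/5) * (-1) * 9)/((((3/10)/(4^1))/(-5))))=16208/9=1800.89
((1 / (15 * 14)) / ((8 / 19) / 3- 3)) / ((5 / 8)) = -76 / 28525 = -0.00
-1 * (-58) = 58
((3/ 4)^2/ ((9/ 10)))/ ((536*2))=5/ 8576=0.00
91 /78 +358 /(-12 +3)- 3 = -749 /18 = -41.61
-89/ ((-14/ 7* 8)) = 89/ 16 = 5.56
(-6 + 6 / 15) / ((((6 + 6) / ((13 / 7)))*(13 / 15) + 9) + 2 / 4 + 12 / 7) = -392 / 1177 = -0.33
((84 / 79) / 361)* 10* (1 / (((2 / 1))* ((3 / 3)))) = 420 / 28519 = 0.01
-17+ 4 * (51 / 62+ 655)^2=1653300584 / 961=1720396.03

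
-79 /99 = -0.80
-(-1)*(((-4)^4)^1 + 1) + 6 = 263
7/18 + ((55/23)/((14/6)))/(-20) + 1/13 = 31237/75348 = 0.41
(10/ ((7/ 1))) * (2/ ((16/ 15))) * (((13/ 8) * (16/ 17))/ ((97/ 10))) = 4875/ 11543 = 0.42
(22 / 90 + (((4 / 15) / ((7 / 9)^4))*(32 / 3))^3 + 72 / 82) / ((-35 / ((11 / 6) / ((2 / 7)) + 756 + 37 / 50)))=-10263.81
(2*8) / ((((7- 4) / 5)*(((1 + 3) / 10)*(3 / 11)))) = 2200 / 9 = 244.44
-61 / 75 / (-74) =61 / 5550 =0.01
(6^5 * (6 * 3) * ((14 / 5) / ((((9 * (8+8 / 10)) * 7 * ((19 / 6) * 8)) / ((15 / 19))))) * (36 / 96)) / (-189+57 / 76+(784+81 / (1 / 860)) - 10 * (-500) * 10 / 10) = 4860 / 44272679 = 0.00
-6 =-6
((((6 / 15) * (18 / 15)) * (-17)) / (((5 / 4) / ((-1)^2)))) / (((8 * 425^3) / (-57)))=342 / 564453125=0.00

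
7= 7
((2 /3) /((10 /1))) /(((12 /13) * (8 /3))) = 0.03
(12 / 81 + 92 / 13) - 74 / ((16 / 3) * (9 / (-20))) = 26717 / 702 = 38.06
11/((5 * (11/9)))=9/5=1.80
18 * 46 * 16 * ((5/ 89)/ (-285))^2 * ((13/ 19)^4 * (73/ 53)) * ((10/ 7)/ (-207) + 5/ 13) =73031092160/ 1244279763735939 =0.00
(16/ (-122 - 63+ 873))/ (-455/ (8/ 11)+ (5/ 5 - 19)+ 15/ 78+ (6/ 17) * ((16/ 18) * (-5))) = -5304/ 147106741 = -0.00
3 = 3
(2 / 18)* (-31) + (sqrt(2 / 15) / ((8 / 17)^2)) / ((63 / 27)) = -31 / 9 + 289* sqrt(30) / 2240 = -2.74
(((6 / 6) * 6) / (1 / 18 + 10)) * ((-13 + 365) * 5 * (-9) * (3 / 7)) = -5132160 / 1267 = -4050.64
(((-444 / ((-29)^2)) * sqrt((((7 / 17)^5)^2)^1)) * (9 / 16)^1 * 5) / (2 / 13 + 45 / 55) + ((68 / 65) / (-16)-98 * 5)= -10574718292268203 / 21577382247590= -490.08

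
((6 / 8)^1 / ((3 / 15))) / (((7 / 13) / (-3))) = -585 / 28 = -20.89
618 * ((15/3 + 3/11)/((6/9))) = 4887.82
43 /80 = 0.54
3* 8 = 24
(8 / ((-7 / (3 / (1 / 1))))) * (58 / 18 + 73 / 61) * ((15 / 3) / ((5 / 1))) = -19408 / 1281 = -15.15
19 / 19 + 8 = 9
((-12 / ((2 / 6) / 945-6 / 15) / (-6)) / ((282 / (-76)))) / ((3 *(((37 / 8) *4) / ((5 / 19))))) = 12600 / 1970287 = 0.01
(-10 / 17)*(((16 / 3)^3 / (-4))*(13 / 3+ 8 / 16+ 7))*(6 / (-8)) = -90880 / 459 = -198.00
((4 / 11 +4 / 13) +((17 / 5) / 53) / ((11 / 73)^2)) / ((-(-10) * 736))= 1457549 / 3067979200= 0.00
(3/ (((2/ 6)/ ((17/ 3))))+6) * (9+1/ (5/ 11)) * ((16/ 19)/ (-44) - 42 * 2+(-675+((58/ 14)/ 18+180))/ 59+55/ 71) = -40432152436/ 691185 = -58496.86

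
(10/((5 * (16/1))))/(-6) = -1/48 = -0.02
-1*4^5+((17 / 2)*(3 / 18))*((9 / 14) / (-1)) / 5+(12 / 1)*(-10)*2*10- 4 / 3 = -3425.52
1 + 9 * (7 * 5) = 316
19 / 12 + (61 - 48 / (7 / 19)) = -5687 / 84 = -67.70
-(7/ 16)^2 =-49/ 256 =-0.19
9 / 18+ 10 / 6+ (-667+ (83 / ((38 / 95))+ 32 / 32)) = -1369 / 3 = -456.33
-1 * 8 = -8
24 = 24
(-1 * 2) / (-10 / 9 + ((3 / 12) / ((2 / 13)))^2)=-1152 / 881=-1.31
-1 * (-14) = 14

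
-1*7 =-7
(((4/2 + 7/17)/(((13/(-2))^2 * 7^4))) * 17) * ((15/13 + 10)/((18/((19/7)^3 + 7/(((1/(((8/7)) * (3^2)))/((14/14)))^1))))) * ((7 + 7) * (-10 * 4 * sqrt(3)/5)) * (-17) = 75.98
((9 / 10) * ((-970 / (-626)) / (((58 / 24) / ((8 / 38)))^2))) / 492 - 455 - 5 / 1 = -1792211267372 / 3896111633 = -460.00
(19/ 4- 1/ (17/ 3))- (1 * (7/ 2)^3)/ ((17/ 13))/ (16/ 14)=-26237/ 1088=-24.11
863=863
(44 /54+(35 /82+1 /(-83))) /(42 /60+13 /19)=21465535 /24164703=0.89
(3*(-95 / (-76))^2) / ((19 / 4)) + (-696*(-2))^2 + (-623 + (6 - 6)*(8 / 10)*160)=147215191 / 76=1937041.99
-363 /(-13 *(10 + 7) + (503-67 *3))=-121 /27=-4.48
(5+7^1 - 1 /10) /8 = 119 /80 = 1.49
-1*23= -23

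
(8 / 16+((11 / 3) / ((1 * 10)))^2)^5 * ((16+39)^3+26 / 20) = 100988518960559215313 / 5904900000000000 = 17102.49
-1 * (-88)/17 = 88/17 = 5.18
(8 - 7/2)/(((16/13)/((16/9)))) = 13/2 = 6.50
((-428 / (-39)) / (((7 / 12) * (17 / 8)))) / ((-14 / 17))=-6848 / 637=-10.75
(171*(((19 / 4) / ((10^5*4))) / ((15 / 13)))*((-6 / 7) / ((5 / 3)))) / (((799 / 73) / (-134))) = 619743501 / 55930000000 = 0.01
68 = 68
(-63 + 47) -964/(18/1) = -69.56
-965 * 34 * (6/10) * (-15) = 295290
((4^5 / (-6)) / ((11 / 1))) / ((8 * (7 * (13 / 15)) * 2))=-160 / 1001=-0.16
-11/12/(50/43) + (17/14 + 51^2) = 2601.43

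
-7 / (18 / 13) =-91 / 18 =-5.06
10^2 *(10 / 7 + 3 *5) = 11500 / 7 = 1642.86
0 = 0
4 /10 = 2 /5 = 0.40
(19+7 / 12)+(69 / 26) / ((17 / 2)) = 52763 / 2652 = 19.90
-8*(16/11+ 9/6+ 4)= -612/11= -55.64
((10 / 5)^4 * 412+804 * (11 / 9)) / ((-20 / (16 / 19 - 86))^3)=158313063571 / 270750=584720.46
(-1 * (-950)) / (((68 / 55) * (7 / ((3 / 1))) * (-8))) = -78375 / 1904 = -41.16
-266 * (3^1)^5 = -64638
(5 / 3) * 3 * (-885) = -4425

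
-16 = -16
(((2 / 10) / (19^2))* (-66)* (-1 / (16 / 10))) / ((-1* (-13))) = 33 / 18772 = 0.00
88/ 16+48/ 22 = 169/ 22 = 7.68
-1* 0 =0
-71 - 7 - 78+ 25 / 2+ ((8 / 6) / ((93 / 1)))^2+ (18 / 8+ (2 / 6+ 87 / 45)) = -216371713 / 1556820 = -138.98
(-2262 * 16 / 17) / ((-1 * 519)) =12064 / 2941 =4.10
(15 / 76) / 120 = 0.00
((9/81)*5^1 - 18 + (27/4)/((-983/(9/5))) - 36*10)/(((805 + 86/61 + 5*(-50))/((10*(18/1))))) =-4074019627/33364003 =-122.11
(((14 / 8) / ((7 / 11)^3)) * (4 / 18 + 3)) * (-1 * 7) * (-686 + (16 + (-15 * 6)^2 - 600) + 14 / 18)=-2372950723 / 2268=-1046274.57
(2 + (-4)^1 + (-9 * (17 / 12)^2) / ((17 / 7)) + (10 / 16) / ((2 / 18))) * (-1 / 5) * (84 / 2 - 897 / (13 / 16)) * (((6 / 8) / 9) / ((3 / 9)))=-32391 / 160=-202.44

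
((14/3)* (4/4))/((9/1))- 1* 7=-175/27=-6.48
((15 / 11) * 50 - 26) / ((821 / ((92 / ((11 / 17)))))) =725696 / 99341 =7.31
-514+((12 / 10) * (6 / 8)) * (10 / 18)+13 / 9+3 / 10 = -23029 / 45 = -511.76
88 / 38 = 44 / 19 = 2.32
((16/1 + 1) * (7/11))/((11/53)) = 52.12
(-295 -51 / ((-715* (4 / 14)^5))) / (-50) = 5892443 / 1144000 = 5.15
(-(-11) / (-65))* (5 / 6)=-0.14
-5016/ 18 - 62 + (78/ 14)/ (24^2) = -457843/ 1344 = -340.66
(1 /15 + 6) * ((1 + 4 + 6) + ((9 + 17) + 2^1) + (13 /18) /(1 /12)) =13013 /45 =289.18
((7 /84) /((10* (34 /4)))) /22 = 1 /22440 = 0.00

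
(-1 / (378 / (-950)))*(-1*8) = -3800 / 189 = -20.11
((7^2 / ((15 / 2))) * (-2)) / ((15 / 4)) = -784 / 225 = -3.48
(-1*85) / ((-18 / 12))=56.67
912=912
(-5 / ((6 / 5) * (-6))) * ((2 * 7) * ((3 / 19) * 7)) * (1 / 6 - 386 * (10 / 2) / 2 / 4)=-3543925 / 1368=-2590.59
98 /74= 49 /37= 1.32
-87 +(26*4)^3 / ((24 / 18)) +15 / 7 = 5904942 / 7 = 843563.14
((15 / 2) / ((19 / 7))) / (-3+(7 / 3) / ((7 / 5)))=-315 / 152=-2.07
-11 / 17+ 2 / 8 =-27 / 68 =-0.40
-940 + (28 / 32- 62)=-8009 / 8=-1001.12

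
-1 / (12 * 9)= -1 / 108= -0.01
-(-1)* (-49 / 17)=-49 / 17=-2.88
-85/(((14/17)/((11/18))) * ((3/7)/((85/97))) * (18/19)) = -25670425/188568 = -136.13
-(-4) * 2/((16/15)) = 15/2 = 7.50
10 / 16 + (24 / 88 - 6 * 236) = -124529 / 88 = -1415.10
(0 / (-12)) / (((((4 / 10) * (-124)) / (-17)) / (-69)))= 0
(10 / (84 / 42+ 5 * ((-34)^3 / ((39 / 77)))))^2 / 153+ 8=7785193314965321 / 973149164370137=8.00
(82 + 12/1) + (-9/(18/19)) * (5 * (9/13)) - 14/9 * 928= -323491/234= -1382.44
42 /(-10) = -4.20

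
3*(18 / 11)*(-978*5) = -264060 / 11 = -24005.45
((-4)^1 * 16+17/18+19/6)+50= -89/9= -9.89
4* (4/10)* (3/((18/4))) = 16/15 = 1.07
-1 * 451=-451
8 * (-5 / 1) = -40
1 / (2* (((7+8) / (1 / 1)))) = 1 / 30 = 0.03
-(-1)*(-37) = -37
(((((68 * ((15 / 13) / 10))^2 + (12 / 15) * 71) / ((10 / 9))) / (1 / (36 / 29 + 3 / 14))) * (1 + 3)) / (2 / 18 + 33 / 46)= 31463119008 / 42026075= 748.66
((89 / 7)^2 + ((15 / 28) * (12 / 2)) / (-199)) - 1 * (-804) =18831851 / 19502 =965.64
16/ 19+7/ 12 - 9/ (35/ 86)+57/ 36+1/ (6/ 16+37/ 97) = -41651357/ 2342130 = -17.78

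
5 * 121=605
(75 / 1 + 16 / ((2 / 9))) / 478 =147 / 478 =0.31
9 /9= 1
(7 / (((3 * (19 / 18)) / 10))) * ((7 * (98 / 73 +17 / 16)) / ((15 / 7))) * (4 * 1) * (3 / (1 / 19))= 2890461 / 73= 39595.36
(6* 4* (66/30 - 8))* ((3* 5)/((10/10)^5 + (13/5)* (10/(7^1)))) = -4872/11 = -442.91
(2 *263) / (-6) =-263 / 3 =-87.67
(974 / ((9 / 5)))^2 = 23716900 / 81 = 292801.23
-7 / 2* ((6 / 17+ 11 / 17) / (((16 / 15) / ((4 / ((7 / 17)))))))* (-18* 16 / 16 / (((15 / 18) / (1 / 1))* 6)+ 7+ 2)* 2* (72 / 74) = -12393 / 37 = -334.95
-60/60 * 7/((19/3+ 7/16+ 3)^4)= -5308416/6911834503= -0.00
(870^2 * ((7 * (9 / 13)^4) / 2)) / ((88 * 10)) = 1738107315 / 2513368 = 691.55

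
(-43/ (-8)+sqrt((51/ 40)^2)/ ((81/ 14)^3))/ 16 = 38133253/ 113374080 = 0.34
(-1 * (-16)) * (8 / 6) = 64 / 3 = 21.33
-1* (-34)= 34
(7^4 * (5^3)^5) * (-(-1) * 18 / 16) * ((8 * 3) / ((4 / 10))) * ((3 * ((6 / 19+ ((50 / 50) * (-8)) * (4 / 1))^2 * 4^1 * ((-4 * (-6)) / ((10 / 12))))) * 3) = 1858377629636718750000000 / 361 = 5147860469907808171745.15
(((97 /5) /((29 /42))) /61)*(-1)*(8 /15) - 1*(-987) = 43639211 /44225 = 986.75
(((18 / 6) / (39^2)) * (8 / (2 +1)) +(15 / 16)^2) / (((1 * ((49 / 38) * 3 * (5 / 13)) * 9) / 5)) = 6541187 / 19813248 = 0.33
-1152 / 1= -1152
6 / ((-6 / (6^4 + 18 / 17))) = -22050 / 17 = -1297.06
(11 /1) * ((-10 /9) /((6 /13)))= -715 /27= -26.48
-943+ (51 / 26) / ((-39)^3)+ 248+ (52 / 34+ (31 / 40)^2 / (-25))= -121218231629513 / 174793320000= -693.49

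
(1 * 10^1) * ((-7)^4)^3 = 138412872010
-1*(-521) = 521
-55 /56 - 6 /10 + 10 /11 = -0.67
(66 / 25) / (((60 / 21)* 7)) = 33 / 250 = 0.13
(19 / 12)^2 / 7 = 361 / 1008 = 0.36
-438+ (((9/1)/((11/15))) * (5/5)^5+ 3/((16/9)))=-424.04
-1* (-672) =672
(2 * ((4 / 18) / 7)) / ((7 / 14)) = 0.13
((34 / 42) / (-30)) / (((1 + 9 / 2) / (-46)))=782 / 3465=0.23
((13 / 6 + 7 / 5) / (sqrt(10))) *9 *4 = 321 *sqrt(10) / 25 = 40.60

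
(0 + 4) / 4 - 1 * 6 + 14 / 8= -13 / 4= -3.25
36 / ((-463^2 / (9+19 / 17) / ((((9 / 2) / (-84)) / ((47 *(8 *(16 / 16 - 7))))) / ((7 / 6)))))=-1161 / 33571042876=-0.00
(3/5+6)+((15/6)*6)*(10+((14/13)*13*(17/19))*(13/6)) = 53552/95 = 563.71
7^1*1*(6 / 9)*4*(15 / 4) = 70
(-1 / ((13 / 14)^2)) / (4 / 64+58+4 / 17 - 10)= -53312 / 2220153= -0.02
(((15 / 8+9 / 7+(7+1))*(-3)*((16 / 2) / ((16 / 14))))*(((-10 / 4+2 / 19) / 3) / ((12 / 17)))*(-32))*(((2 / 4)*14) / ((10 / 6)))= -1353625 / 38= -35621.71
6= 6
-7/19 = -0.37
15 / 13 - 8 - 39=-596 / 13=-45.85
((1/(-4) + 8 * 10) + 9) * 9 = 3195/4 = 798.75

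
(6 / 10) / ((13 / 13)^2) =3 / 5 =0.60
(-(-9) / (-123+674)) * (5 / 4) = 45 / 2204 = 0.02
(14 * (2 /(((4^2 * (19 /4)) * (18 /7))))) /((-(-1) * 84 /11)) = 77 /4104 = 0.02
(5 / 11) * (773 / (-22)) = -3865 / 242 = -15.97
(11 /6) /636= 11 /3816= 0.00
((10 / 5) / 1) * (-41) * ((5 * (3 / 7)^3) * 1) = -11070 / 343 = -32.27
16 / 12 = 4 / 3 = 1.33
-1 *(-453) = 453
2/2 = 1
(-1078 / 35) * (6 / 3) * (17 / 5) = -5236 / 25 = -209.44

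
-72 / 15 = -24 / 5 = -4.80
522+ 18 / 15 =523.20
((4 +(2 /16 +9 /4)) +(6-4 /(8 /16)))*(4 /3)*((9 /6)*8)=70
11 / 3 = 3.67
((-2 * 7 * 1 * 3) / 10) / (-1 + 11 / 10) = -42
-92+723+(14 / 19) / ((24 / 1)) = 143875 / 228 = 631.03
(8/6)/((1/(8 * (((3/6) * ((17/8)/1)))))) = 34/3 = 11.33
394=394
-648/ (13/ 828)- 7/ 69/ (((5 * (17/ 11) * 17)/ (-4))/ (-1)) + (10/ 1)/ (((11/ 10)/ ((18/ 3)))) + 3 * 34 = -586225362634/ 14257815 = -41116.07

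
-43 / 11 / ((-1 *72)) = 43 / 792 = 0.05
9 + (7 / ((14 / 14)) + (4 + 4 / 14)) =142 / 7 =20.29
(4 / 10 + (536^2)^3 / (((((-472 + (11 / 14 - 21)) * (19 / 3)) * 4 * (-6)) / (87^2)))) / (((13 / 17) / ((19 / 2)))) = 4449722906586981585451 / 149305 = 29802906175861368.24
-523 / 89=-5.88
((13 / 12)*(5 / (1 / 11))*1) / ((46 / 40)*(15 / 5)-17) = -3575 / 813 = -4.40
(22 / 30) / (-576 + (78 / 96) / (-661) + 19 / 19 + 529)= -116336 / 7297635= -0.02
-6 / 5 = -1.20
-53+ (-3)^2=-44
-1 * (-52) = 52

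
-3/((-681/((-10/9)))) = -10/2043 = -0.00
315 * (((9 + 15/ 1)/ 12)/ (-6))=-105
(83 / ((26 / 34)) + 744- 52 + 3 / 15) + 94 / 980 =1020263 / 1274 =800.83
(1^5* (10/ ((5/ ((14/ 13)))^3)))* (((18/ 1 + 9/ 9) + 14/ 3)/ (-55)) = -389648/ 9062625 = -0.04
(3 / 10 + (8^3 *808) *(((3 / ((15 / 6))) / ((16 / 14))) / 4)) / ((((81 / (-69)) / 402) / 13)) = -1450329101 / 3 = -483443033.67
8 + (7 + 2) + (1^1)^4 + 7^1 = 25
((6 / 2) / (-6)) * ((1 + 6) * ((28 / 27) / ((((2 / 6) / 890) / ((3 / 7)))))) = -4153.33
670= 670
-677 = -677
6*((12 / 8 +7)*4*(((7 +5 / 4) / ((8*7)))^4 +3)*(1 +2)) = 1155774063897 / 629407744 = 1836.29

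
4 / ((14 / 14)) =4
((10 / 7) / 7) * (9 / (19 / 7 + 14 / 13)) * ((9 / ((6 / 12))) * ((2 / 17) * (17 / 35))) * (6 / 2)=8424 / 5635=1.49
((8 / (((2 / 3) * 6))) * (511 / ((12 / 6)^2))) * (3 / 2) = 1533 / 4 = 383.25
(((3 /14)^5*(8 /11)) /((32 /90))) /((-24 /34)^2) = 351135 /189314048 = 0.00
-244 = -244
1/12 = 0.08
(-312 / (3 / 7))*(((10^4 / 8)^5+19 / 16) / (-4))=555419921875000216.12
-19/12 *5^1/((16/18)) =-285/32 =-8.91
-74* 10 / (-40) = 37 / 2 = 18.50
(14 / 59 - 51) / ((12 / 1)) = -2995 / 708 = -4.23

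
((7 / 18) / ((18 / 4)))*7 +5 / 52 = 2953 / 4212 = 0.70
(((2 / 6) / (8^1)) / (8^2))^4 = 0.00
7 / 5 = 1.40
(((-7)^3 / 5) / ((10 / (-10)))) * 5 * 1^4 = 343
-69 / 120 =-23 / 40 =-0.58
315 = 315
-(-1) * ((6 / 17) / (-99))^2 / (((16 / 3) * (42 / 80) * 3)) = 10 / 6609141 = 0.00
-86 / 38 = -43 / 19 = -2.26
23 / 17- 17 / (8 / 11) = -2995 / 136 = -22.02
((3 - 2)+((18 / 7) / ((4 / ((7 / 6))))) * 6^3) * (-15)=-2445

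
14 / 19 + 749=14245 / 19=749.74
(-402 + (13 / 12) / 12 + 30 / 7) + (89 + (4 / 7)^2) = -2175347 / 7056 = -308.30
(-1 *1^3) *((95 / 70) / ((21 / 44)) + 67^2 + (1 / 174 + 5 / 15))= -12766783 / 2842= -4492.18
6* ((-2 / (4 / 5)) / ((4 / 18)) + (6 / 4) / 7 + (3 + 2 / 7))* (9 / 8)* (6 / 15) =-837 / 40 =-20.92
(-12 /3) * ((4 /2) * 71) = -568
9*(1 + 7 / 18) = 25 / 2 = 12.50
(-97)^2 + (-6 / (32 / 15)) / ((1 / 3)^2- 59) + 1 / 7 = 111705911 / 11872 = 9409.19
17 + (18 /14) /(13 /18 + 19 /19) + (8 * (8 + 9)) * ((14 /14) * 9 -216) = -6105133 /217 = -28134.25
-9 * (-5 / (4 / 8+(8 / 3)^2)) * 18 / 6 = 2430 / 137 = 17.74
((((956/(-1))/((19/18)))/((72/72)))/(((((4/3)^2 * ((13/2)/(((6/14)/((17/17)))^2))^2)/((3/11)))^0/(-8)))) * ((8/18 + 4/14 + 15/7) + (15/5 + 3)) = 8550464/133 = 64289.20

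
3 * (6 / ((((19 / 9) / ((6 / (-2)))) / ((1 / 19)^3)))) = -486 / 130321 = -0.00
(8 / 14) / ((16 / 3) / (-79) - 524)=-237 / 217357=-0.00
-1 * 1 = -1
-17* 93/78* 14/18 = -3689/234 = -15.76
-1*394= -394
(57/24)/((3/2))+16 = 211/12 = 17.58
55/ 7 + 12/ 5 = 359/ 35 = 10.26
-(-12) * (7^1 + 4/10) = 444/5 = 88.80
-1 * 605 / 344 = -605 / 344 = -1.76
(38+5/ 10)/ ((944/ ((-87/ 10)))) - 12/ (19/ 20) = -4658481/ 358720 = -12.99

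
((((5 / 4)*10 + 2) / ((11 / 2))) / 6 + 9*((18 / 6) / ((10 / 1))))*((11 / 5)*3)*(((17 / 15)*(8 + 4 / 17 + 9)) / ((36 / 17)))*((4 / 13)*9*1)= 2580158 / 4875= 529.26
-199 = -199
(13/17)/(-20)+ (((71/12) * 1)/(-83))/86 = -284417/7280760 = -0.04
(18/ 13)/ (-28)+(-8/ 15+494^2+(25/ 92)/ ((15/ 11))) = 30645992719/ 125580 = 244035.62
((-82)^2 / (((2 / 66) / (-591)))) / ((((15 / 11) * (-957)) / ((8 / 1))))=116567264 / 145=803912.17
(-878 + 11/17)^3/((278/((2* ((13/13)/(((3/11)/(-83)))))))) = 1478623933.39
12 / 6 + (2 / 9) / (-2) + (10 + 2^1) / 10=139 / 45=3.09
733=733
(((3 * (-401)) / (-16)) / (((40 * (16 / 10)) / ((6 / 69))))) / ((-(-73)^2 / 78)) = -46917 / 31377152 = -0.00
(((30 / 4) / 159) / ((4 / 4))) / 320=1 / 6784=0.00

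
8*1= 8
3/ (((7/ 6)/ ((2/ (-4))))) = -9/ 7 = -1.29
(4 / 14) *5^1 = 10 / 7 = 1.43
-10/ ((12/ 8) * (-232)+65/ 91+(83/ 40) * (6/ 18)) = 8400/ 291139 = 0.03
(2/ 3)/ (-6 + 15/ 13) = -26/ 189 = -0.14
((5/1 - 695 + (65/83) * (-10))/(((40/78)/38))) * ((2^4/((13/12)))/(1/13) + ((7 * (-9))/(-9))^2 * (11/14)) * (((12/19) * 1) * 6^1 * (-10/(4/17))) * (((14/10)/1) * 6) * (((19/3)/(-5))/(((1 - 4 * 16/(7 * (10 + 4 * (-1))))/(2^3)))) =1423988330978304/4565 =311936107552.75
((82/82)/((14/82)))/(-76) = -0.08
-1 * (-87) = 87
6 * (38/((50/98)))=446.88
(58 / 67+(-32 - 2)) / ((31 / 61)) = -135420 / 2077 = -65.20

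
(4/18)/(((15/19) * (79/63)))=266/1185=0.22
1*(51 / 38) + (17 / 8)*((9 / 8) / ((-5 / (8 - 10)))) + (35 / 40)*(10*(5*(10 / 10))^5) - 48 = 82986067 / 3040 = 27298.05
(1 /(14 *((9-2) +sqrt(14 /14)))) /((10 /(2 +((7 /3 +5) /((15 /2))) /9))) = 61 /32400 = 0.00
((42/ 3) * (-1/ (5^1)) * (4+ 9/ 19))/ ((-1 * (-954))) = -0.01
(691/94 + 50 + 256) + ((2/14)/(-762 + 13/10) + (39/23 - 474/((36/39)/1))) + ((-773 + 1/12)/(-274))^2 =-118546048905033583/622301385577536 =-190.50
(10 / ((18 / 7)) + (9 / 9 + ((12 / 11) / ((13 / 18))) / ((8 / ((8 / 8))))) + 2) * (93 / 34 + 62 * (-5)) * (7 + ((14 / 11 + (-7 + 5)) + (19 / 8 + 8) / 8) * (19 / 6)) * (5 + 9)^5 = -59476258538729207 / 5776056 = -10297036340.84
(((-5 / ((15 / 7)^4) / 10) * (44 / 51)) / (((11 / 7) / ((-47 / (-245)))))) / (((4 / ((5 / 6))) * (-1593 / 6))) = 16121 / 8225853750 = 0.00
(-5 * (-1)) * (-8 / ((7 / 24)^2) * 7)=-3291.43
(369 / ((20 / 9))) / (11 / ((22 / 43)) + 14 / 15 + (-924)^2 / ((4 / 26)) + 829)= 9963 / 333023726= 0.00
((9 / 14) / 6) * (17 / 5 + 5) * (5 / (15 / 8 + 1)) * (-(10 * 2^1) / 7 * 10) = -7200 / 161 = -44.72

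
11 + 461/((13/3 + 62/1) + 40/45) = 10804/605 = 17.86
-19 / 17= -1.12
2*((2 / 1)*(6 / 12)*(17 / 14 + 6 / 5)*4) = 19.31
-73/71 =-1.03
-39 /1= -39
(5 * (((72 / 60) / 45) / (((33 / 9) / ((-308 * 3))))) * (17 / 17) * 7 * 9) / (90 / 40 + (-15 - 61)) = 42336 / 1475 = 28.70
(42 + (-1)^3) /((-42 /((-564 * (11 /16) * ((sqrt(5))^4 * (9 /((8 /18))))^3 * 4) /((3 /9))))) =528044759859375 /896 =589335669485.91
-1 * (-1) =1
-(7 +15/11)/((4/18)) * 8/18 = -184/11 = -16.73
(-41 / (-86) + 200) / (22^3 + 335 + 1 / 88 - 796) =252868 / 12849217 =0.02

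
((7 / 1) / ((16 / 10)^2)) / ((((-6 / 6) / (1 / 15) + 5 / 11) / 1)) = -385 / 2048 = -0.19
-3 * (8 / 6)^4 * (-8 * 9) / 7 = 2048 / 21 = 97.52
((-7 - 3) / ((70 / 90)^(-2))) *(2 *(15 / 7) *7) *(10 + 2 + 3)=-24500 / 9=-2722.22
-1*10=-10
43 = 43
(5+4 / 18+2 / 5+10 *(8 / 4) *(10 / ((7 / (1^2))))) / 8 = 4.27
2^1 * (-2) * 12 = -48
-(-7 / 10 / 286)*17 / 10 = 119 / 28600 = 0.00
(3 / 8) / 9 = 1 / 24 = 0.04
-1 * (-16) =16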